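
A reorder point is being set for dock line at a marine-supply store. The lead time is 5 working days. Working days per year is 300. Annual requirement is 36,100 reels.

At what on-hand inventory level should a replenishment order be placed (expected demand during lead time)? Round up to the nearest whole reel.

602 reels

Daily demand d = 36,100 / 300 = 120.333 reels/day
Demand during lead time = 120.333 × 5 = 601.67
Reorder point = 601.67 → round up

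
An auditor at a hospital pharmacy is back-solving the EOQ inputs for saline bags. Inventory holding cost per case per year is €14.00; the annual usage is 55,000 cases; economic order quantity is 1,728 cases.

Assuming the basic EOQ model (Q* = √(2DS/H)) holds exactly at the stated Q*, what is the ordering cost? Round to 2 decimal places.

EOQ relation: Q² = 2DS/H, so rearrange for the unknown.
S = Q²H / (2D) = 1,728² × 14 / (2 × 55,000) = 380.0343

€380.03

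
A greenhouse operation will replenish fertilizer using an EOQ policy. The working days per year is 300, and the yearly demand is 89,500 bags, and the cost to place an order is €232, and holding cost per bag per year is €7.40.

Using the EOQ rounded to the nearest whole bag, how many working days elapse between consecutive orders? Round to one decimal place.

7.9 days

Optimal lot size Q* = (2 × 89,500 × €232 / €7.4)^½ ≈ 2,368.94 → Q = 2,369 bags
T = Q/D × 300 days = 2,369/89,500 × 300 = 7.941 days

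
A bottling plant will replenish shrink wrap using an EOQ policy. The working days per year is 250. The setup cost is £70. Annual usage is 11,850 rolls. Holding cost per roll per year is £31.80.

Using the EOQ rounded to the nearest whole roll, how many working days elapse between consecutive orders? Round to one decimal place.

2DS/H = 2·11,850·70/31.8 = 52,169.81
EOQ = √52,169.81 ≈ 228.41 → Q = 228 rolls
T = Q/D × 250 days = 228/11,850 × 250 = 4.810 days

4.8 days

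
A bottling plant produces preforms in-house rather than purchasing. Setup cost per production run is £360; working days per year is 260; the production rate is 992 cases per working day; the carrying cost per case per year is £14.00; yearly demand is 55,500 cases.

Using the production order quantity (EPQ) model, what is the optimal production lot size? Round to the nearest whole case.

1,907 cases

Daily demand d = 55,500/260 = 213.462; p = 992; 1 − d/p = 0.78482
EPQ = √(2DS / (H(1 − d/p)))
    = √(2 × 55,500 × 360 / (14 × 0.78482)) ≈ 1,907.06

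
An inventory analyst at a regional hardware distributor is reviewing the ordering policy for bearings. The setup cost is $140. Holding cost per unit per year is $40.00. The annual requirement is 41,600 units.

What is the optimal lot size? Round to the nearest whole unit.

540 units

Q* = √(2·D·S / H) = √(2·41,600·140 / 40) = √291,200.0 ≈ 539.63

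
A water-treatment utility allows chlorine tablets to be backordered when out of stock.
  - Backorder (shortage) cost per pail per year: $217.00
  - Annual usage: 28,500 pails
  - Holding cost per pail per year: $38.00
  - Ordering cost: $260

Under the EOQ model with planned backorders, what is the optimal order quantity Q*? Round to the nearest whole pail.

Basic EOQ = √(2·28,500·260/38) = 624.500
Backorder adjustment √((H+b)/b) = √((38+217)/217) = 1.0840
Q* = 624.500 × 1.0840 ≈ 676.97

677 pails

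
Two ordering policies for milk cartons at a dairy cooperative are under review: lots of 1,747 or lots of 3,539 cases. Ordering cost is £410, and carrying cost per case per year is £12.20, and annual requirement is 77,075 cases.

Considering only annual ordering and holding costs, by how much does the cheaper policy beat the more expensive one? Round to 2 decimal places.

£1,771.91

TC(Q) = (D/Q)S + (Q/2)H
TC(1,747) = (77,075/1,747)×410 + (1,747/2)×12.2 = £28,745.28
TC(3,539) = (77,075/3,539)×410 + (3,539/2)×12.2 = £30,517.19
|ΔTC| = |£28,745.28 − £30,517.19| = £1,771.91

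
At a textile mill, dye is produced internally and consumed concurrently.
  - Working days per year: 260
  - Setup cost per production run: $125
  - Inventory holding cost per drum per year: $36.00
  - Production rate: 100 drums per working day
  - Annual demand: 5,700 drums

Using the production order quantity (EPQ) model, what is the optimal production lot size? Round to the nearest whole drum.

225 drums

d = 5,700/260 = 21.9231 drums/day;  effective holding cost H(1 − d/p) = 36·(1 − 21.9231/100) = 28.10769
Q* = √(2DS / H_eff) = √(2·5,700·125 / 28.10769) ≈ 225.16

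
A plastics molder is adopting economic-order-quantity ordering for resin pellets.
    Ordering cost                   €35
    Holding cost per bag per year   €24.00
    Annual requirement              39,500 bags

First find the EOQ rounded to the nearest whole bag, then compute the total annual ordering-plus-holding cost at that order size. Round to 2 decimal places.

€8,146.17

Optimal lot size Q* = (2 × 39,500 × €35 / €24)^½ ≈ 339.42 → Q = 339 bags
Ordering: D/Q × S = 39,500/339 × €35 = €4,078.17
Holding:  Q/2 × H = 339/2 × €24 = €4,068.00
Total = €4,078.17 + €4,068.00 = €8,146.17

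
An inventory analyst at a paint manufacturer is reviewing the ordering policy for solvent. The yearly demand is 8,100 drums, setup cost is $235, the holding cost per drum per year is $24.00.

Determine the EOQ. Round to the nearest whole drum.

Q* = √(2·D·S / H) = √(2·8,100·235 / 24) = √158,625.0 ≈ 398.28

398 drums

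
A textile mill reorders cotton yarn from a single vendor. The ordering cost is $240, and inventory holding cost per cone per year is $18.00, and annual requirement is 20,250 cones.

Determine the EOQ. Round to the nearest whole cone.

735 cones

Optimal lot size Q* = (2 × 20,250 × $240 / $18)^½ ≈ 734.85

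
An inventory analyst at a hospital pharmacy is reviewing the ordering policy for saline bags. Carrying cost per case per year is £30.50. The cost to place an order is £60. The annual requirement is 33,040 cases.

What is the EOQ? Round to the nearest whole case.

2DS/H = 2·33,040·60/30.5 = 129,993.44
EOQ = √129,993.44 ≈ 360.55

361 cases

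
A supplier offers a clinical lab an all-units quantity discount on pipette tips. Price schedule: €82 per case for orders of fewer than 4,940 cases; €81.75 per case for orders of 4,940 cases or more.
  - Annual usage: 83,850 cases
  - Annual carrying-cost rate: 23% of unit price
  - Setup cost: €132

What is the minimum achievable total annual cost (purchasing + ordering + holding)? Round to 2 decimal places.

H₁ = 23%×€82 = €18.8600;  H₂ = 23%×€81.75 = €18.8025
EOQ₁ = √(2×83,850×132/18.8600) = 1,083.38  (< 4,940, feasible at tier 1)
EOQ₂ = √(2×83,850×132/18.8025) = 1,085.04  (< 4,940 → use Q = 4,940 at tier-2 price)
TC(tier 1 (EOQ₁), Q≈1,083.4) = €6,896,132.63
TC(tier 2, Q≈4,940.0) = €6,903,420.20
Minimum at tier 1 (EOQ₁): €6,896,132.63

€6,896,132.63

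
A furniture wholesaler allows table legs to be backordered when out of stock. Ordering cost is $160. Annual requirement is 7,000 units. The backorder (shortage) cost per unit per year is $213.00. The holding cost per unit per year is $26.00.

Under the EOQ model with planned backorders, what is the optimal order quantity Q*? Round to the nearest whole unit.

Basic EOQ = √(2·7,000·160/26) = 293.520
Backorder adjustment √((H+b)/b) = √((26+213)/213) = 1.0593
Q* = 293.520 × 1.0593 ≈ 310.92

311 units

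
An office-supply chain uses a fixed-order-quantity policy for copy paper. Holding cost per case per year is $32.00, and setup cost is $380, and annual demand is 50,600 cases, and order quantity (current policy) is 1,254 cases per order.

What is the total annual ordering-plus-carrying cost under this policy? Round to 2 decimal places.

$35,397.33

Orders/yr = 50,600/1,254 = 40.351; ordering cost = 40.351 × $380 = $15,333.33
Average inventory = 1,254/2 = 627; holding cost = 627 × $32 = $20,064.00
Total = $15,333.33 + $20,064.00 = $35,397.33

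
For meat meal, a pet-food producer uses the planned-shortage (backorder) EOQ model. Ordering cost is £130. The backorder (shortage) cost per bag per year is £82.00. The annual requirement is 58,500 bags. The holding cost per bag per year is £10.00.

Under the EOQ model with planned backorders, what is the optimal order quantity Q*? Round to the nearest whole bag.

1,306 bags

Basic EOQ = √(2·58,500·130/10) = 1,233.288
Backorder adjustment √((H+b)/b) = √((10+82)/82) = 1.0592
Q* = 1,233.288 × 1.0592 ≈ 1,306.33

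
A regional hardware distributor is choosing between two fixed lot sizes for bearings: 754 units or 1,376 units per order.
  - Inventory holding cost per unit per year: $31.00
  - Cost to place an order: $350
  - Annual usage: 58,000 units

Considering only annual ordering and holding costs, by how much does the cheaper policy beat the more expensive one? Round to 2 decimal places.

For each Q, cost = (D/Q)·S + (Q/2)·H.
TC(754) = (58,000/754)×350 + (754/2)×31 = $38,610.08
TC(1,376) = (58,000/1,376)×350 + (1,376/2)×31 = $36,080.91
|ΔTC| = |$38,610.08 − $36,080.91| = $2,529.17

$2,529.17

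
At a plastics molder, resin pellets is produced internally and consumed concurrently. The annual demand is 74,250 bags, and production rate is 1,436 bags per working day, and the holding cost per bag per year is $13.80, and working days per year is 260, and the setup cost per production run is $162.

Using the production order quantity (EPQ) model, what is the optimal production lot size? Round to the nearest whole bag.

1,475 bags

d = 74,250/260 = 285.5769 bags/day;  effective holding cost H(1 − d/p) = 13.8·(1 − 285.5769/1436) = 11.05560
Q* = √(2DS / H_eff) = √(2·74,250·162 / 11.05560) ≈ 1,475.13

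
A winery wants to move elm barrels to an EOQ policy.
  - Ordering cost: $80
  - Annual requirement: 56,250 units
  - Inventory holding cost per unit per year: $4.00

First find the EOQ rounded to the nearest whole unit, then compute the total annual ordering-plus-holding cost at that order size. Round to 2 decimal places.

$6,000.00

2DS/H = 2·56,250·80/4 = 2,250,000.00
EOQ = √2,250,000.00 ≈ 1,500.00 → Q = 1,500 units
Orders/yr = 56,250/1,500 = 37.500; ordering cost = 37.500 × $80 = $3,000.00
Average inventory = 1,500/2 = 750; holding cost = 750 × $4 = $3,000.00
Total = $3,000.00 + $3,000.00 = $6,000.00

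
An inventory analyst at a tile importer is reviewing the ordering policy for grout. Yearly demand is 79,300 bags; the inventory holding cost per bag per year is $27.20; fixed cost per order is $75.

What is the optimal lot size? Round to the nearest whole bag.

Q* = √(2·D·S / H) = √(2·79,300·75 / 27.2) = √437,316.2 ≈ 661.30

661 bags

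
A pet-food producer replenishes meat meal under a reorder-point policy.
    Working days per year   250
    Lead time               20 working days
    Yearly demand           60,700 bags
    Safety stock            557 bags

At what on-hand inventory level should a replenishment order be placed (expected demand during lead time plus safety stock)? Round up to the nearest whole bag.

5,413 bags

Daily demand d = 60,700 / 250 = 242.800 bags/day
Demand during lead time = 242.800 × 20 = 4,856.00
Reorder point = 4,856.00 + 557 = 5,413.00 → round up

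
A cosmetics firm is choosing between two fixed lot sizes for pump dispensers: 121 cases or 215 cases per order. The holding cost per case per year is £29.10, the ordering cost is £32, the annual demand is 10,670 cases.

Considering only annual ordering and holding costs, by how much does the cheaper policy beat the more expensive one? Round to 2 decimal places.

£133.97

TC(Q) = (D/Q)S + (Q/2)H
TC(121) = (10,670/121)×32 + (121/2)×29.1 = £4,582.37
TC(215) = (10,670/215)×32 + (215/2)×29.1 = £4,716.34
Cheaper: Q = 121.  Difference = £133.97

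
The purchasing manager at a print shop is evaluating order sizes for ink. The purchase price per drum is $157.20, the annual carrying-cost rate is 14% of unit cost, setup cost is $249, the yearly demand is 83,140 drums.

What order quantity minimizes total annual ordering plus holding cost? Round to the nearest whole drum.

Carrying cost H = $157.2 × 14% = $22.0080/drum/yr
Optimal lot size Q* = (2 × 83,140 × $249 / $22.008)^½ ≈ 1,371.61

1,372 drums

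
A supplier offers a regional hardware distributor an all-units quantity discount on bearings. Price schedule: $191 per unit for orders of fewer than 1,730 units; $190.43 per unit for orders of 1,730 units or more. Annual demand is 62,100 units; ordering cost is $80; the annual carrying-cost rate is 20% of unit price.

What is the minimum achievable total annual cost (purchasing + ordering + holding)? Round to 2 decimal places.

H₁ = 20%×$191 = $38.2000;  H₂ = 20%×$190.43 = $38.0860
EOQ₁ = √(2×62,100×80/38.2000) = 510.00  (< 1,730, feasible at tier 1)
EOQ₂ = √(2×62,100×80/38.0860) = 510.77  (< 1,730 → use Q = 1,730 at tier-2 price)
TC(tier 1 (EOQ₁), Q≈510.0) = $11,880,582.18
TC(tier 2, Q≈1,730.0) = $11,861,519.07
Minimum at tier 2: $11,861,519.07

$11,861,519.07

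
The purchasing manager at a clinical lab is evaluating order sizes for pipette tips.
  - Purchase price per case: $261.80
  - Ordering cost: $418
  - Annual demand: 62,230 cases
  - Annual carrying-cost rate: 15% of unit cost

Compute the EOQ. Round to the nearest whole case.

H = i·C = 0.15 × $261.8 = $39.2700 per case-year
Q* = √(2·D·S / H) = √(2·62,230·418 / 39.27) = √1,324,784.3 ≈ 1,150.99

1,151 cases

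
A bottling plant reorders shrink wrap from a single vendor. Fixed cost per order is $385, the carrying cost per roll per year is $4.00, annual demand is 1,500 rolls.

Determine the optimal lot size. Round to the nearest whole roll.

537 rolls

Optimal lot size Q* = (2 × 1,500 × $385 / $4)^½ ≈ 537.35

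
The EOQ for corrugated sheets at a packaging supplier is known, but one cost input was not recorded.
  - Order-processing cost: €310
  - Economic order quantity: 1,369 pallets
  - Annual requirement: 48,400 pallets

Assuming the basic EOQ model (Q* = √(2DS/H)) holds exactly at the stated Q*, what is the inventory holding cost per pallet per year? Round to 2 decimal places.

From Q* = √(2DS/H) ⇒ Q*² = 2DS/H.
H = 2DS / Q² = 2 × 48,400 × 310 / 1,369² = 16.0114

€16.01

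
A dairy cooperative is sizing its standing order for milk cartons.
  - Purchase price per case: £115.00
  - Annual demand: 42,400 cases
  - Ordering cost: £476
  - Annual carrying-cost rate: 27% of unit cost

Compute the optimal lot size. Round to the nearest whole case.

Holding cost per case per year: H = 27% × £115 = £31.0500
Q* = √(2·D·S / H) = √(2·42,400·476 / 31.05) = √1,299,993.6 ≈ 1,140.17

1,140 cases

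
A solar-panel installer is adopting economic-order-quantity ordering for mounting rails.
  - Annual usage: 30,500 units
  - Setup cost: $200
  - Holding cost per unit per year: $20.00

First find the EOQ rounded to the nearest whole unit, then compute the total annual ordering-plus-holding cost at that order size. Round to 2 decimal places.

$15,620.50

EOQ = √(2DS/H) = √(2 × 30,500 × 200 / 20)
    = √(610,000.00) ≈ 781.02 → Q = 781 units
Ordering: D/Q × S = 30,500/781 × $200 = $7,810.50
Holding:  Q/2 × H = 781/2 × $20 = $7,810.00
Total = $7,810.50 + $7,810.00 = $15,620.50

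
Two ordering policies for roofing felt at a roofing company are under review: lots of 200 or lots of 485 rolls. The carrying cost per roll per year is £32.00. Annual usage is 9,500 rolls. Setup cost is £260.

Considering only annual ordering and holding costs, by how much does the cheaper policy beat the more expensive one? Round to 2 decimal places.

£2,697.22

TC(Q) = (D/Q)S + (Q/2)H
TC(200) = (9,500/200)×260 + (200/2)×32 = £15,550.00
TC(485) = (9,500/485)×260 + (485/2)×32 = £12,852.78
Lots of 485 are cheaper by £2,697.22.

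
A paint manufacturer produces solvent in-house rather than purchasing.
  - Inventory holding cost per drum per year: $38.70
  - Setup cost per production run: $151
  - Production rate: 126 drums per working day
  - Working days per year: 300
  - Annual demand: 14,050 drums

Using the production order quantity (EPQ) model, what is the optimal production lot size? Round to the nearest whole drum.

418 drums

Daily demand d = 14,050/300 = 46.833; p = 126; 1 − d/p = 0.62831
EPQ = √(2DS / (H(1 − d/p)))
    = √(2 × 14,050 × 151 / (38.7 × 0.62831)) ≈ 417.73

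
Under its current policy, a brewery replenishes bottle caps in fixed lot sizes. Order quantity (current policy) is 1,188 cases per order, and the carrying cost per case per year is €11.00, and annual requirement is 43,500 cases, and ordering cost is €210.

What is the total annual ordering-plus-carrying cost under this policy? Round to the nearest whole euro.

Ordering: D/Q × S = 43,500/1,188 × €210 = €7,689.39
Holding:  Q/2 × H = 1,188/2 × €11 = €6,534.00
Total = €7,689.39 + €6,534.00 = €14,223.39

€14,223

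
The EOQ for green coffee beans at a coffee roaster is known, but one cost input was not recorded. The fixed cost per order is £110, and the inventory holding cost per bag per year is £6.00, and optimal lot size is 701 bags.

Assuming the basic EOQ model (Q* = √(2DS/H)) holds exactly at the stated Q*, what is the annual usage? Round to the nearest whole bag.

13,402 bags per year

Since Q* = (2DS/H)^½, squaring gives Q*²·H = 2DS.
D = Q²H / (2S) = 701² × 6 / (2 × 110) = 13,401.85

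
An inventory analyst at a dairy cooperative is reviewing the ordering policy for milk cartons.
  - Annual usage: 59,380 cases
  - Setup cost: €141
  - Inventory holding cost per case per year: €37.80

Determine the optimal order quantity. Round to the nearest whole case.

Optimal lot size Q* = (2 × 59,380 × €141 / €37.8)^½ ≈ 665.58

666 cases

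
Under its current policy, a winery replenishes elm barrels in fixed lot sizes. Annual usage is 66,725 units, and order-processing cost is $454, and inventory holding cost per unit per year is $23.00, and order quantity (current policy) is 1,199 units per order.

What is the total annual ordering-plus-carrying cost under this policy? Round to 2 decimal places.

$39,053.85

Ordering: D/Q × S = 66,725/1,199 × $454 = $25,265.35
Holding:  Q/2 × H = 1,199/2 × $23 = $13,788.50
Total = $25,265.35 + $13,788.50 = $39,053.85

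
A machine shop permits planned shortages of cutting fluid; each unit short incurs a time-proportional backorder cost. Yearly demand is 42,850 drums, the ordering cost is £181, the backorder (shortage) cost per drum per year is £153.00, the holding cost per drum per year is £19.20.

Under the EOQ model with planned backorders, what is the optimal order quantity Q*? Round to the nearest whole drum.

Q* = √(2DS/H) · √((H + b)/b)
   = √(2 × 42,850 × 181 / 19.2) · √((19.2 + 153) / 153)
   = 898.833 × 1.0609 ≈ 953.56

954 drums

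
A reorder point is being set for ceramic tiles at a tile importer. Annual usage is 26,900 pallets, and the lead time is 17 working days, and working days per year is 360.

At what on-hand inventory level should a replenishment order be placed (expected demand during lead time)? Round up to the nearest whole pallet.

Daily demand d = 26,900 / 360 = 74.722 pallets/day
Demand during lead time = 74.722 × 17 = 1,270.28
Reorder point = 1,270.28 → round up

1,271 pallets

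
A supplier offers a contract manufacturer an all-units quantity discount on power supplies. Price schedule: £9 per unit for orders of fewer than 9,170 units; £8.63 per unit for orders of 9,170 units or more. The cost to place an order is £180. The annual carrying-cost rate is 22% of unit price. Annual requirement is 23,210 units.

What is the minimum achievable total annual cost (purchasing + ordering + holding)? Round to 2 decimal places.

£209,462.98

H₁ = 22%×£9 = £1.9800;  H₂ = 22%×£8.63 = £1.8986
EOQ₁ = √(2×23,210×180/1.9800) = 2,054.26  (< 9,170, feasible at tier 1)
EOQ₂ = √(2×23,210×180/1.8986) = 2,097.84  (< 9,170 → use Q = 9,170 at tier-2 price)
TC(tier 1 (EOQ₁), Q≈2,054.3) = £212,957.44
TC(tier 2, Q≈9,170.0) = £209,462.98
Minimum at tier 2: £209,462.98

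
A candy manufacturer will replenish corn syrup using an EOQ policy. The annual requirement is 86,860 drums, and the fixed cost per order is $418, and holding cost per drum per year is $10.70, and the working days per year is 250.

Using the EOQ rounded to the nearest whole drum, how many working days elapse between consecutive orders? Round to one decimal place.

7.5 days

2DS/H = 2·86,860·418/10.7 = 6,786,444.86
EOQ = √6,786,444.86 ≈ 2,605.08 → Q = 2,605 drums
Days between orders = 250 / (D/Q) = 250 / 33.344 ≈ 7.498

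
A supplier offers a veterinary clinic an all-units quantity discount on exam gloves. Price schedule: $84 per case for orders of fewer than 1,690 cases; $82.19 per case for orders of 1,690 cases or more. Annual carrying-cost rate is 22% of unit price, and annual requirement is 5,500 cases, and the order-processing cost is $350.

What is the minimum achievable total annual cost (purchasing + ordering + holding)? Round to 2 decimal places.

H₁ = 22%×$84 = $18.4800;  H₂ = 22%×$82.19 = $18.0818
EOQ₁ = √(2×5,500×350/18.4800) = 456.44  (< 1,690, feasible at tier 1)
EOQ₂ = √(2×5,500×350/18.0818) = 461.43  (< 1,690 → use Q = 1,690 at tier-2 price)
TC(tier 1 (EOQ₁), Q≈456.4) = $470,434.93
TC(tier 2, Q≈1,690.0) = $468,463.17
Minimum at tier 2: $468,463.17

$468,463.17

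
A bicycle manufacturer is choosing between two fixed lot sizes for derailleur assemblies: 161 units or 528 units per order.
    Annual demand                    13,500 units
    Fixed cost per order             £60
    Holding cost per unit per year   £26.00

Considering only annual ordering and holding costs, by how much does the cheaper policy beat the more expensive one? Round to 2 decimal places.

£1,274.04

For each Q, cost = (D/Q)·S + (Q/2)·H.
TC(161) = (13,500/161)×60 + (161/2)×26 = £7,124.06
TC(528) = (13,500/528)×60 + (528/2)×26 = £8,398.09
|ΔTC| = |£7,124.06 − £8,398.09| = £1,274.04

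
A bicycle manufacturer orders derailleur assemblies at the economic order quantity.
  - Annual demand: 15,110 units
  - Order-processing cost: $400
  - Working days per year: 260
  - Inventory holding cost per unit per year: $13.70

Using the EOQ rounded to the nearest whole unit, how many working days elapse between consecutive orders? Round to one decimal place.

16.2 days

Optimal lot size Q* = (2 × 15,110 × $400 / $13.7)^½ ≈ 939.33 → Q = 939 units
Days between orders = 260 / (D/Q) = 260 / 16.092 ≈ 16.158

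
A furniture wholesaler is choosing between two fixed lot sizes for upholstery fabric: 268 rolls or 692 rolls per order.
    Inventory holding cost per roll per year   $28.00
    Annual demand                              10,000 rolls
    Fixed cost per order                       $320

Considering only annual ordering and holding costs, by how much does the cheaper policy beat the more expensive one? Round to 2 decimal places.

Annual cost at Q: ordering D·S/Q plus holding Q·H/2.
TC(268) = (10,000/268)×320 + (268/2)×28 = $15,692.30
TC(692) = (10,000/692)×320 + (692/2)×28 = $14,312.28
|ΔTC| = |$15,692.30 − $14,312.28| = $1,380.02

$1,380.02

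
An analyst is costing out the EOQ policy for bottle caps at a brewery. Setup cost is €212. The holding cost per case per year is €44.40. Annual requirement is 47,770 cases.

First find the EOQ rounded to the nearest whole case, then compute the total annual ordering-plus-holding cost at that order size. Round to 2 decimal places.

€29,988.32

EOQ = √(2DS/H) = √(2 × 47,770 × 212 / 44.4)
    = √(456,181.98) ≈ 675.41 → Q = 675 cases
Ordering: D/Q × S = 47,770/675 × €212 = €15,003.32
Holding:  Q/2 × H = 675/2 × €44.4 = €14,985.00
Total = €15,003.32 + €14,985.00 = €29,988.32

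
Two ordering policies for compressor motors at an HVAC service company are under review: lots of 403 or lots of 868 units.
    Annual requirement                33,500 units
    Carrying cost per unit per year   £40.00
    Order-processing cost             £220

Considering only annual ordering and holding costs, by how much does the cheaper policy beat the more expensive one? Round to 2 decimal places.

£497.06

TC(Q) = (D/Q)S + (Q/2)H
TC(403) = (33,500/403)×220 + (403/2)×40 = £26,347.84
TC(868) = (33,500/868)×220 + (868/2)×40 = £25,850.78
Lots of 868 are cheaper by £497.06.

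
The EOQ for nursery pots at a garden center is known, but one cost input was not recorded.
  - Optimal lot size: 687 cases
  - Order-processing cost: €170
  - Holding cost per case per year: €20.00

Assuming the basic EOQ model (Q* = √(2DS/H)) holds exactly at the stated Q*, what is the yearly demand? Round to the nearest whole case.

From Q* = √(2DS/H) ⇒ Q*² = 2DS/H.
D = Q²H / (2S) = 687² × 20 / (2 × 170) = 27,762.88

27,763 cases per year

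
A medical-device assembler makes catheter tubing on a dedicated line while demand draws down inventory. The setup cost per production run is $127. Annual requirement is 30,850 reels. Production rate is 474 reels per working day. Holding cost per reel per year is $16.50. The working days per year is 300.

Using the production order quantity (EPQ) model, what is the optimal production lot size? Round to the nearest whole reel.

d = 30,850/300 = 102.8333 reels/day;  effective holding cost H(1 − d/p) = 16.5·(1 − 102.8333/474) = 12.92036
Q* = √(2DS / H_eff) = √(2·30,850·127 / 12.92036) ≈ 778.77

779 reels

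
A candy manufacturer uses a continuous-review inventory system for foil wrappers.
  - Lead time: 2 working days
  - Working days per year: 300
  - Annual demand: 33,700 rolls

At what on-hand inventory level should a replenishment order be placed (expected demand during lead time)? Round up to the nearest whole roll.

Daily demand d = 33,700 / 300 = 112.333 rolls/day
Demand during lead time = 112.333 × 2 = 224.67
Reorder point = 224.67 → round up

225 rolls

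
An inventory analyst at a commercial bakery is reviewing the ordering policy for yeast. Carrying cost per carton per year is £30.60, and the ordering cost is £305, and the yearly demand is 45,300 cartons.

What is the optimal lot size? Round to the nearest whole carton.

950 cartons

Q* = √(2·D·S / H) = √(2·45,300·305 / 30.6) = √903,039.2 ≈ 950.28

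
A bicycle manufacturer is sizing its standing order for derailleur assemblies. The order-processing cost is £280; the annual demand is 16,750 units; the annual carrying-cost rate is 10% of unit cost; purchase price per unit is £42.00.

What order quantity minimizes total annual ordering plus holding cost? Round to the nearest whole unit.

Holding cost per unit per year: H = 10% × £42 = £4.2000
Q* = √(2·D·S / H) = √(2·16,750·280 / 4.2) = √2,233,333.3 ≈ 1,494.43

1,494 units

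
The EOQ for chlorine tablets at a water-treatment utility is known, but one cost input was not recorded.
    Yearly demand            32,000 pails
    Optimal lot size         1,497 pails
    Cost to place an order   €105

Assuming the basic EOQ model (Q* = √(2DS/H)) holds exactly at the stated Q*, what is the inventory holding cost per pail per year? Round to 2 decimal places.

€3.00

Since Q* = (2DS/H)^½, squaring gives Q*²·H = 2DS.
H = 2DS / Q² = 2 × 32,000 × 105 / 1,497² = 2.9986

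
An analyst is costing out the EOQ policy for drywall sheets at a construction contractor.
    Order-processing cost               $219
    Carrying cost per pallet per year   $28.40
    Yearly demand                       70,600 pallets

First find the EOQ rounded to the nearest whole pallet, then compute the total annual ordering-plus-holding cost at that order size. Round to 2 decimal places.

$29,634.57

EOQ = √(2DS/H) = √(2 × 70,600 × 219 / 28.4)
    = √(1,088,830.99) ≈ 1,043.47 → Q = 1,043 pallets
Annual ordering cost = (D/Q)·S = (70,600/1,043) × 219 = $14,823.97
Annual holding cost  = (Q/2)·H = (1,043/2) × 28.4 = $14,810.60
Total = $14,823.97 + $14,810.60 = $29,634.57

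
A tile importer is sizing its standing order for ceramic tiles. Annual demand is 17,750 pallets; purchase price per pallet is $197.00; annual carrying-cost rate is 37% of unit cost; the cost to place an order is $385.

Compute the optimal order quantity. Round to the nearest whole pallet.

433 pallets

H = i·C = 0.37 × $197 = $72.8900 per pallet-year
2DS/H = 2·17,750·385/72.89 = 187,508.57
EOQ = √187,508.57 ≈ 433.02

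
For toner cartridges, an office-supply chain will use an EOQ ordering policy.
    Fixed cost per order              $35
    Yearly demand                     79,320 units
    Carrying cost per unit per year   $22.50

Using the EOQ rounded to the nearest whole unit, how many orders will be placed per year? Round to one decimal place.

159.6 orders per year

EOQ = √(2DS/H) = √(2 × 79,320 × 35 / 22.5)
    = √(246,773.33) ≈ 496.76 → Q = 497
N = D/Q = 79,320/497 ≈ 159.598 orders/yr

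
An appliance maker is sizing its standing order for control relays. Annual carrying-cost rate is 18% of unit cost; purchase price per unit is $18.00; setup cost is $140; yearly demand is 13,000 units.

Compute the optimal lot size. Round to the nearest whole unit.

Carrying cost H = $18 × 18% = $3.2400/unit/yr
Optimal lot size Q* = (2 × 13,000 × $140 / $3.24)^½ ≈ 1,059.93

1,060 units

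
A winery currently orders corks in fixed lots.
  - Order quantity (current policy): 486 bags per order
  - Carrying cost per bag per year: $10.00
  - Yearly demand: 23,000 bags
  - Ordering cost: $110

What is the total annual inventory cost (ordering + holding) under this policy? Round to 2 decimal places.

Ordering: D/Q × S = 23,000/486 × $110 = $5,205.76
Holding:  Q/2 × H = 486/2 × $10 = $2,430.00
Total = $5,205.76 + $2,430.00 = $7,635.76

$7,635.76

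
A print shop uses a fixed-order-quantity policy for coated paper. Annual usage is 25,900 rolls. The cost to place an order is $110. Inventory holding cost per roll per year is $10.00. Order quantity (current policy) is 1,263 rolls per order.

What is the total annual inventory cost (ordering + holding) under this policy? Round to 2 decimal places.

Orders/yr = 25,900/1,263 = 20.507; ordering cost = 20.507 × $110 = $2,255.74
Average inventory = 1,263/2 = 631.5; holding cost = 631.5 × $10 = $6,315.00
Total = $2,255.74 + $6,315.00 = $8,570.74

$8,570.74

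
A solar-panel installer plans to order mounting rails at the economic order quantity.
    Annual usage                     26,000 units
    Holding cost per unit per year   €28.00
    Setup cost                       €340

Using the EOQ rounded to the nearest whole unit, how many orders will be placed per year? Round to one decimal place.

EOQ = √(2DS/H) = √(2 × 26,000 × 340 / 28)
    = √(631,428.57) ≈ 794.62 → Q = 795
N = D/Q = 26,000/795 ≈ 32.704 orders/yr

32.7 orders per year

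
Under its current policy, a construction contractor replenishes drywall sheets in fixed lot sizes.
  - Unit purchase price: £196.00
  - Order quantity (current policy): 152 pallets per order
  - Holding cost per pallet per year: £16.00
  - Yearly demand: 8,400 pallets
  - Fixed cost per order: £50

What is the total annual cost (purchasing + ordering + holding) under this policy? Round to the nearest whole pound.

Annual ordering cost = (D/Q)·S = (8,400/152) × 50 = £2,763.16
Annual holding cost  = (Q/2)·H = (152/2) × 16 = £1,216.00
Purchase cost = D·C = 8,400 × 196 = £1,646,400.00
Total = £2,763.16 + £1,216.00 + £1,646,400.00 = £1,650,379.16

£1,650,379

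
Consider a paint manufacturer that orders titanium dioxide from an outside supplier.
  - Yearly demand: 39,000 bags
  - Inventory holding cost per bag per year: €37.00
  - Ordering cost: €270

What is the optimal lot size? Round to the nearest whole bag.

754 bags

EOQ = √(2DS/H) = √(2 × 39,000 × 270 / 37)
    = √(569,189.19) ≈ 754.45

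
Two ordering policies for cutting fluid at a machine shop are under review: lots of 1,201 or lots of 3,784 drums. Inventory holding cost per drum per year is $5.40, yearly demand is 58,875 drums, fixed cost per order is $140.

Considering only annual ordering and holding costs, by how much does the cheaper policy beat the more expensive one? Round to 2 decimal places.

For each Q, cost = (D/Q)·S + (Q/2)·H.
TC(1,201) = (58,875/1,201)×140 + (1,201/2)×5.4 = $10,105.73
TC(3,784) = (58,875/3,784)×140 + (3,784/2)×5.4 = $12,395.05
Cheaper: Q = 1,201.  Difference = $2,289.32

$2,289.32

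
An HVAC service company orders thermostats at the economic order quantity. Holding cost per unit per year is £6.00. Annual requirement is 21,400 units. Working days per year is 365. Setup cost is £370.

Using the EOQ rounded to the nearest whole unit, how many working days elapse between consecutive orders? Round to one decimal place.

Optimal lot size Q* = (2 × 21,400 × £370 / £6)^½ ≈ 1,624.60 → Q = 1,625 units
Cycle time = (working days × Q)/D = (365 × 1,625) / 21,400 = 27.716 days

27.7 days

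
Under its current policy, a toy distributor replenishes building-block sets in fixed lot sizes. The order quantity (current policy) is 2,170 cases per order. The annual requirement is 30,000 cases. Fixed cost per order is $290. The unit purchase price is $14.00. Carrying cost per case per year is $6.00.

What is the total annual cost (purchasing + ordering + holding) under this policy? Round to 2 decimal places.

Orders/yr = 30,000/2,170 = 13.825; ordering cost = 13.825 × $290 = $4,009.22
Average inventory = 2,170/2 = 1085; holding cost = 1085 × $6 = $6,510.00
Purchase cost = D·C = 30,000 × 14 = $420,000.00
Total = $4,009.22 + $6,510.00 + $420,000.00 = $430,519.22

$430,519.22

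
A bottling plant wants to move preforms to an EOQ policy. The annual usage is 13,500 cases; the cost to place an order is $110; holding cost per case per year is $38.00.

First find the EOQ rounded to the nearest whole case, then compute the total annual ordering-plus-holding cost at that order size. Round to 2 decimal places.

$10,623.57

Q* = √(2·D·S / H) = √(2·13,500·110 / 38) = √78,157.9 ≈ 279.57 → Q = 280 cases
Ordering: D/Q × S = 13,500/280 × $110 = $5,303.57
Holding:  Q/2 × H = 280/2 × $38 = $5,320.00
Total = $5,303.57 + $5,320.00 = $10,623.57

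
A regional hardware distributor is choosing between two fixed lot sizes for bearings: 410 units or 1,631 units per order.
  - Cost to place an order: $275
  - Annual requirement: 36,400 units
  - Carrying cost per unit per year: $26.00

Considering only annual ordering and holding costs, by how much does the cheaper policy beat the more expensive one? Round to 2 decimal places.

For each Q, cost = (D/Q)·S + (Q/2)·H.
TC(410) = (36,400/410)×275 + (410/2)×26 = $29,744.63
TC(1,631) = (36,400/1,631)×275 + (1,631/2)×26 = $27,340.34
|ΔTC| = |$29,744.63 − $27,340.34| = $2,404.30

$2,404.30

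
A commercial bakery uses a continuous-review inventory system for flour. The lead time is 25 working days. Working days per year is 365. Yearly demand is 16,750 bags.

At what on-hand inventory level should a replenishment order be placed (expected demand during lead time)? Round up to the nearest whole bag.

Daily demand d = 16,750 / 365 = 45.890 bags/day
Demand during lead time = 45.890 × 25 = 1,147.26
Reorder point = 1,147.26 → round up

1,148 bags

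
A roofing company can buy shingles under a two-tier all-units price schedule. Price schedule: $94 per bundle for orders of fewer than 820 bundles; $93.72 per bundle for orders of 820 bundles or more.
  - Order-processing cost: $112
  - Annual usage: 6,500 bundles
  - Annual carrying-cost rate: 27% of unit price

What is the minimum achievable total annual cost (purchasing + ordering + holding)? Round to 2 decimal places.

H₁ = 27%×$94 = $25.3800;  H₂ = 27%×$93.72 = $25.3044
EOQ₁ = √(2×6,500×112/25.3800) = 239.52  (< 820, feasible at tier 1)
EOQ₂ = √(2×6,500×112/25.3044) = 239.87  (< 820 → use Q = 820 at tier-2 price)
TC(tier 1 (EOQ₁), Q≈239.5) = $617,078.92
TC(tier 2, Q≈820.0) = $620,442.61
Minimum at tier 1 (EOQ₁): $617,078.92

$617,078.92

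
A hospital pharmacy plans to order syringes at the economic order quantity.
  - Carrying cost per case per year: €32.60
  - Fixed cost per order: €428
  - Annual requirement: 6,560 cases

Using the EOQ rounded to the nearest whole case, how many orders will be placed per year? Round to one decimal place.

15.8 orders per year

2DS/H = 2·6,560·428/32.6 = 172,250.31
EOQ = √172,250.31 ≈ 415.03 → Q = 415
N = D/Q = 6,560/415 ≈ 15.807 orders/yr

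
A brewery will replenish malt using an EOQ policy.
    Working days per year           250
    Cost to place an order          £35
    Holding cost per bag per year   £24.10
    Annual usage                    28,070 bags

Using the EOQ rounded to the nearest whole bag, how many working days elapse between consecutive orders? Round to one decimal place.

Optimal lot size Q* = (2 × 28,070 × £35 / £24.1)^½ ≈ 285.54 → Q = 286 bags
Cycle time = (working days × Q)/D = (250 × 286) / 28,070 = 2.547 days

2.5 days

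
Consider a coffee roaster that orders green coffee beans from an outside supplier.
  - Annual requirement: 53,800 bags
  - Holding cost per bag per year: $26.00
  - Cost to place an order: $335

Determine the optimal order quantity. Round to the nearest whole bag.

2DS/H = 2·53,800·335/26 = 1,386,384.62
EOQ = √1,386,384.62 ≈ 1,177.45

1,177 bags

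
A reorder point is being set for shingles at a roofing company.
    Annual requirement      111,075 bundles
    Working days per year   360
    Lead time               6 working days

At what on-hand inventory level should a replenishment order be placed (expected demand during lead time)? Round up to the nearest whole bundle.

Daily demand d = 111,075 / 360 = 308.542 bundles/day
Demand during lead time = 308.542 × 6 = 1,851.25
Reorder point = 1,851.25 → round up

1,852 bundles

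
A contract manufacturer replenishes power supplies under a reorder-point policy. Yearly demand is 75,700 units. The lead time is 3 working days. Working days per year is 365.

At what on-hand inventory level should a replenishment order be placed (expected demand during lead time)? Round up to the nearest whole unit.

Daily demand d = 75,700 / 365 = 207.397 units/day
Demand during lead time = 207.397 × 3 = 622.19
Reorder point = 622.19 → round up

623 units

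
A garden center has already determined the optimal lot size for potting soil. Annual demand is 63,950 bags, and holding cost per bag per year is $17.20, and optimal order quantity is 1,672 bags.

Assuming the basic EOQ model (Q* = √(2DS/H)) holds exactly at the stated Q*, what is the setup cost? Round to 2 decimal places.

$375.95

Since Q* = (2DS/H)^½, squaring gives Q*²·H = 2DS.
S = Q²H / (2D) = 1,672² × 17.2 / (2 × 63,950) = 375.9503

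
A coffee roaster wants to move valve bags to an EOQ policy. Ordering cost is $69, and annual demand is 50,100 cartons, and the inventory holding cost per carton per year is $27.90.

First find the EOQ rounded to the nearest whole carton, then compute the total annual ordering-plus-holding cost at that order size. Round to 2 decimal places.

Optimal lot size Q* = (2 × 50,100 × $69 / $27.9)^½ ≈ 497.80 → Q = 498 cartons
Orders/yr = 50,100/498 = 100.602; ordering cost = 100.602 × $69 = $6,941.57
Average inventory = 498/2 = 249; holding cost = 249 × $27.9 = $6,947.10
Total = $6,941.57 + $6,947.10 = $13,888.67

$13,888.67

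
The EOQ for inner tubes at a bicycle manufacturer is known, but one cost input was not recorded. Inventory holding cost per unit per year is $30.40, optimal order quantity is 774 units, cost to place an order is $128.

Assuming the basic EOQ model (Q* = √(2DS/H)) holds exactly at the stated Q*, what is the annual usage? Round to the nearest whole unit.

Since Q* = (2DS/H)^½, squaring gives Q*²·H = 2DS.
D = Q²H / (2S) = 774² × 30.4 / (2 × 128) = 71,140.27

71,140 units per year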